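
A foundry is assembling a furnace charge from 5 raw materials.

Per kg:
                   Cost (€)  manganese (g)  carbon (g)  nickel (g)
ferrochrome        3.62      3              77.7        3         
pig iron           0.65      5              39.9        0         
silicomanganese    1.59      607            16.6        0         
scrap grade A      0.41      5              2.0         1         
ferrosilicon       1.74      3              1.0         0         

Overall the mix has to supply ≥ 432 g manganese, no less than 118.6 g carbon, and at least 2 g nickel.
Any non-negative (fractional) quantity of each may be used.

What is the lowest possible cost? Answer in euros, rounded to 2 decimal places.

€3.58

Let x1 = kg of ferrochrome, x2 = kg of pig iron, x3 = kg of silicomanganese, x4 = kg of scrap grade A, x5 = kg of ferrosilicon.
min 3.62x1 + 0.65x2 + 1.59x3 + 0.41x4 + 1.74x5 subject to:
  3x1 + 5x2 + 607x3 + 5x4 + 3x5 ≥ 432   (manganese)
  77.7x1 + 39.9x2 + 16.6x3 + 2x4 + 1x5 ≥ 118.6   (carbon)
  3x1 + 1x4 ≥ 2   (nickel)
  x1, x2, x3, x4, x5 ≥ 0.
The optimal basis is {pig iron, silicomanganese, scrap grade A}; ferrochrome, ferrosilicon drop out. The manganese, carbon, nickel requirements are met with equality.
So pig iron = 2.592 kg, silicomanganese = 0.6739 kg, scrap grade A = 2 kg.
Objective = 0.65·2.592 + 1.59·0.6739 + 0.41·2 = 3.5763.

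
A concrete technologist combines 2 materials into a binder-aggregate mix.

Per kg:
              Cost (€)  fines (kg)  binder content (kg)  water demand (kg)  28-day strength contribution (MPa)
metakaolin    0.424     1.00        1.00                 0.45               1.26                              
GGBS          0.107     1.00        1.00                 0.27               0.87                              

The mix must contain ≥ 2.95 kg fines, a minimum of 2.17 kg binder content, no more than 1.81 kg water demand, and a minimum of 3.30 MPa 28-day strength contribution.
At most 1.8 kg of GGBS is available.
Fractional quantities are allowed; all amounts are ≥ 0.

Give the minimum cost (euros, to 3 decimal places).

€0.776

This is a linear program. Let x1 = kg of metakaolin, x2 = kg of GGBS.
Minimize 0.424x1 + 0.107x2 with:
  1x1 + 1x2 ≥ 2.95   (fines)
  1x1 + 1x2 ≥ 2.17   (binder content)
  0.45x1 + 0.27x2 ≤ 1.81   (water demand)
  1.26x1 + 0.87x2 ≥ 3.3   (28-day strength contribution)
  x2 ≤ 1.8
  x1, x2 ≥ 0.
Both inputs are positive at the optimum. Binding constraints: 28-day strength contribution and the GGBS cap.
So metakaolin = 1.376 kg, GGBS = 1.8 kg.
Objective = 0.424·1.376 + 0.107·1.8 = 0.77602.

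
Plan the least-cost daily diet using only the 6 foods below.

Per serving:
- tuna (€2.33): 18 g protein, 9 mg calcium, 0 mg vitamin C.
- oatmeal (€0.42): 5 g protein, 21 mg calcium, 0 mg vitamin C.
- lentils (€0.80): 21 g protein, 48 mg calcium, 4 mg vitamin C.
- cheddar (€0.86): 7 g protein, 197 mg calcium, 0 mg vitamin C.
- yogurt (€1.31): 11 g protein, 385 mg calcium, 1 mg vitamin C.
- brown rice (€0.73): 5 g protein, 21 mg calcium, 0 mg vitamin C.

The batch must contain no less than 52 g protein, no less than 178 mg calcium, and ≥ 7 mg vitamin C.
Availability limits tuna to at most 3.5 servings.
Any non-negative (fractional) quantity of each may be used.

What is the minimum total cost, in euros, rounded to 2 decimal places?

€2.13

Let x1 = servings of tuna, x2 = servings of oatmeal, x3 = servings of lentils, x4 = servings of cheddar, x5 = servings of yogurt, x6 = servings of brown rice.
Minimize 2.33x1 + 0.42x2 + 0.8x3 + 0.86x4 + 1.31x5 + 0.73x6 s.t.:
  18x1 + 5x2 + 21x3 + 7x4 + 11x5 + 5x6 ≥ 52   (protein)
  9x1 + 21x2 + 48x3 + 197x4 + 385x5 + 21x6 ≥ 178   (calcium)
  4x3 + 1x5 ≥ 7   (vitamin C)
  x1 ≤ 3.5
  x1, x2, x3, x4, x5, x6 ≥ 0.
At the optimum only lentils, yogurt are positive (tuna, oatmeal, cheddar, brown rice = 0). The protein and calcium requirements are met with equality.
That vertex is x3 = 2.39, x5 = 0.1644.
Cost = 0.8·2.39 + 1.31·0.1644 = 2.1274.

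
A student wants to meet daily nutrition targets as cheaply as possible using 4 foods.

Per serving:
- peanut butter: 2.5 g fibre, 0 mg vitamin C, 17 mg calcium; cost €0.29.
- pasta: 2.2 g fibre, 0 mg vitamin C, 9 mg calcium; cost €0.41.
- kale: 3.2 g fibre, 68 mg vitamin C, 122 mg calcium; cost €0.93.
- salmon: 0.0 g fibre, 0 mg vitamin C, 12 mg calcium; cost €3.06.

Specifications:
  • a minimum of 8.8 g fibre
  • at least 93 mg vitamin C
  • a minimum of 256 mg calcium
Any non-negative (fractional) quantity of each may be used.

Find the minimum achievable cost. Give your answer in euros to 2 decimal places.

Let x1 = servings of peanut butter, x2 = servings of pasta, x3 = servings of kale, x4 = servings of salmon.
Minimize 0.29x1 + 0.41x2 + 0.93x3 + 3.06x4 s.t.:
  2.5x1 + 2.2x2 + 3.2x3 ≥ 8.8   (fibre)
  68x3 ≥ 93   (vitamin C)
  17x1 + 9x2 + 122x3 + 12x4 ≥ 256   (calcium)
  x1, x2, x3, x4 ≥ 0.
The minimum-cost mix takes nothing from pasta, salmon — only peanut butter, kale. There the fibre and calcium constraints are tight.
So peanut butter = 1.015 servings, kale = 1.957 servings.
Cost = 0.29·1.015 + 0.93·1.957 = 2.1144.

€2.11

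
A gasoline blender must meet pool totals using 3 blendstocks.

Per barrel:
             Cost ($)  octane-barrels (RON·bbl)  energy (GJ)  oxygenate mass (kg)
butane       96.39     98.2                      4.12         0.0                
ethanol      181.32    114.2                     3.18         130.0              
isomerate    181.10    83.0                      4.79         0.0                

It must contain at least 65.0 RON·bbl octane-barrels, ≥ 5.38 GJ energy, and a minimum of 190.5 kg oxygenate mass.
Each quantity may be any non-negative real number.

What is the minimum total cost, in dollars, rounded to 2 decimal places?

This is a linear program. Let x1 = barrels of butane, x2 = barrels of ethanol, x3 = barrels of isomerate.
Minimise 96.39x1 + 181.32x2 + 181.1x3 s.t.:
  98.2x1 + 114.2x2 + 83x3 ≥ 65   (octane-barrels)
  4.12x1 + 3.18x2 + 4.79x3 ≥ 5.38   (energy)
  130x2 ≥ 190.5   (oxygenate mass)
  x1, x2, x3 ≥ 0.
The minimum-cost mix takes nothing from isomerate — only butane, ethanol. There the energy and oxygenate mass constraints are tight.
That vertex is x1 = 0.17478, x2 = 1.4654.
Total cost: 96.39·0.17478 + 181.32·1.4654 = 282.5534.

$282.55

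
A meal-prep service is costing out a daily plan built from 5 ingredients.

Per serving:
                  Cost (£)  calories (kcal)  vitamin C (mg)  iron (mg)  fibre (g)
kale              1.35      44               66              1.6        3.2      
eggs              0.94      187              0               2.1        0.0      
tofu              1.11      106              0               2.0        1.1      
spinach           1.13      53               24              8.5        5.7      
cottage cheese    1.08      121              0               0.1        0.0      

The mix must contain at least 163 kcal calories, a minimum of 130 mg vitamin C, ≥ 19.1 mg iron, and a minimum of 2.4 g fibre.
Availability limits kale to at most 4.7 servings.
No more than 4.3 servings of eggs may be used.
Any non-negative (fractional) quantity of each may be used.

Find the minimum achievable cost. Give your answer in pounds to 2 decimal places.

£3.95

Treat it as an LP. Let x1 = servings of kale, x2 = servings of eggs, x3 = servings of tofu, x4 = servings of spinach, x5 = servings of cottage cheese.
min 1.35x1 + 0.94x2 + 1.11x3 + 1.13x4 + 1.08x5 s.t.:
  44x1 + 187x2 + 106x3 + 53x4 + 121x5 ≥ 163   (calories)
  66x1 + 24x4 ≥ 130   (vitamin C)
  1.6x1 + 2.1x2 + 2x3 + 8.5x4 + 0.1x5 ≥ 19.1   (iron)
  3.2x1 + 1.1x3 + 5.7x4 ≥ 2.4   (fibre)
  x1 ≤ 4.7
  x2 ≤ 4.3
  x1, x2, x3, x4, x5 ≥ 0.
The cheapest feasible vertex uses only kale, eggs, spinach; tofu, cottage cheese are not used. Binding constraints: calories, vitamin C, iron.
Solving gives x1 = 1.238, x2 = 0.01021, x4 = 2.011.
Objective = 1.35·1.238 + 0.94·0.01021 + 1.13·2.011 = 3.9533.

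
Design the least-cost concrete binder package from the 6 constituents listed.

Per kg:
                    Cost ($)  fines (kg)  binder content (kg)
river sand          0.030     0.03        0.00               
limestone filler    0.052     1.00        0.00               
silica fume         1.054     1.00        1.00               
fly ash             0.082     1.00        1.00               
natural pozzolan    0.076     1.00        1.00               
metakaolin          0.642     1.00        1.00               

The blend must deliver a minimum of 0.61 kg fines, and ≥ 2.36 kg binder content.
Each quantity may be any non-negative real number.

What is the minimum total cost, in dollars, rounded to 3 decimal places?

$0.179

Let x1 = kg of river sand, x2 = kg of limestone filler, x3 = kg of silica fume, x4 = kg of fly ash, x5 = kg of natural pozzolan, x6 = kg of metakaolin.
Minimise 0.03x1 + 0.052x2 + 1.054x3 + 0.082x4 + 0.076x5 + 0.642x6 s.t.:
  0.03x1 + 1x2 + 1x3 + 1x4 + 1x5 + 1x6 ≥ 0.61   (fines)
  1x3 + 1x4 + 1x5 + 1x6 ≥ 2.36   (binder content)
  x1, x2, x3, x4, x5, x6 ≥ 0.
The minimum-cost mix takes nothing from river sand, limestone filler, silica fume, fly ash, metakaolin — only natural pozzolan. The binder content requirement is met with equality.
That vertex is x5 = 2.36.
Hence cost = 0.076·2.36 = $0.17936.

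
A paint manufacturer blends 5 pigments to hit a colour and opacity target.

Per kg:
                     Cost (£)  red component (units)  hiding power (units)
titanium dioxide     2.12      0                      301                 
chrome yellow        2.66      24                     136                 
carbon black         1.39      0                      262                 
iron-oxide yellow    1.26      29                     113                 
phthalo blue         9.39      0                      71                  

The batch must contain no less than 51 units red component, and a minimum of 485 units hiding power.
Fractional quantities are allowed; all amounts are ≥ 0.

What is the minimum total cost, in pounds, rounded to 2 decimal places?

Treat it as an LP. Let x1 = kg of titanium dioxide, x2 = kg of chrome yellow, x3 = kg of carbon black, x4 = kg of iron-oxide yellow, x5 = kg of phthalo blue.
min 2.12x1 + 2.66x2 + 1.39x3 + 1.26x4 + 9.39x5 s.t.:
  24x2 + 29x4 ≥ 51   (red component)
  301x1 + 136x2 + 262x3 + 113x4 + 71x5 ≥ 485   (hiding power)
  x1, x2, x3, x4, x5 ≥ 0.
The optimal basis is {carbon black, iron-oxide yellow}; titanium dioxide, chrome yellow, phthalo blue drop out. The red component and hiding power requirements are met with equality.
So carbon black = 1.0927 kg, iron-oxide yellow = 1.7586 kg.
Hence cost = 1.39·1.0927 + 1.26·1.7586 = £3.7347.

£3.73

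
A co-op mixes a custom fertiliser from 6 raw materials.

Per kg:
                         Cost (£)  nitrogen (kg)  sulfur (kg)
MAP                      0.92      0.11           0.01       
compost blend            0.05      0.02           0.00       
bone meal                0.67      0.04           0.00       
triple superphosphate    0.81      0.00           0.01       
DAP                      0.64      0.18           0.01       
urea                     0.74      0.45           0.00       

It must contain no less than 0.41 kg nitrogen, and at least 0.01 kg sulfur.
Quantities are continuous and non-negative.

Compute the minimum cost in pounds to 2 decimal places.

Let x1 = kg of MAP, x2 = kg of compost blend, x3 = kg of bone meal, x4 = kg of triple superphosphate, x5 = kg of DAP, x6 = kg of urea.
Minimize 0.92x1 + 0.05x2 + 0.67x3 + 0.81x4 + 0.64x5 + 0.74x6 s.t.:
  0.11x1 + 0.02x2 + 0.04x3 + 0.18x5 + 0.45x6 ≥ 0.41   (nitrogen)
  0.01x1 + 0.01x4 + 0.01x5 ≥ 0.01   (sulfur)
  x1, x2, x3, x4, x5, x6 ≥ 0.
The minimum-cost mix takes nothing from MAP, compost blend, bone meal, triple superphosphate — only DAP, urea. There the nitrogen and sulfur constraints are tight.
Solving gives x5 = 1, x6 = 0.5111.
Hence cost = 0.64·1 + 0.74·0.5111 = £1.0182.

£1.02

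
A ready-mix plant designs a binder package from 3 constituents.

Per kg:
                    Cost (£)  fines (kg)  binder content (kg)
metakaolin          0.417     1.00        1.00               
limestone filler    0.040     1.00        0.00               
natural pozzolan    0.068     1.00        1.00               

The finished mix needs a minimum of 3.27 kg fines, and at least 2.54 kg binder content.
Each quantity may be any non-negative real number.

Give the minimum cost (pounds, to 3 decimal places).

£0.202

Treat it as an LP. Let x1 = kg of metakaolin, x2 = kg of limestone filler, x3 = kg of natural pozzolan.
Minimise 0.417x1 + 0.04x2 + 0.068x3 s.t.:
  1x1 + 1x2 + 1x3 ≥ 3.27   (fines)
  1x1 + 1x3 ≥ 2.54   (binder content)
  x1, x2, x3 ≥ 0.
The cheapest feasible vertex uses only limestone filler, natural pozzolan; metakaolin is not used. There the fines and binder content constraints are tight.
Optimal quantities: limestone filler = 0.73 kg, natural pozzolan = 2.54 kg.
Objective = 0.04·0.73 + 0.068·2.54 = 0.20192.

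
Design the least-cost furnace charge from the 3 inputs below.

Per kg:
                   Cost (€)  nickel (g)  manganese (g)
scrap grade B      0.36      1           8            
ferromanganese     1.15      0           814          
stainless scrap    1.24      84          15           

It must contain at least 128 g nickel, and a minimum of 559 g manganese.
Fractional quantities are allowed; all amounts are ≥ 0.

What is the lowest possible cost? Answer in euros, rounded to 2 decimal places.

Treat it as an LP. Let x1 = kg of scrap grade B, x2 = kg of ferromanganese, x3 = kg of stainless scrap.
min 0.36x1 + 1.15x2 + 1.24x3 s.t.:
  1x1 + 84x3 ≥ 128   (nickel)
  8x1 + 814x2 + 15x3 ≥ 559   (manganese)
  x1, x2, x3 ≥ 0.
At the optimum only ferromanganese, stainless scrap are positive (scrap grade B = 0). There the nickel and manganese constraints are tight.
Solving gives x2 = 0.6587, x3 = 1.524.
Cost = 1.15·0.6587 + 1.24·1.524 = 2.6473.

€2.65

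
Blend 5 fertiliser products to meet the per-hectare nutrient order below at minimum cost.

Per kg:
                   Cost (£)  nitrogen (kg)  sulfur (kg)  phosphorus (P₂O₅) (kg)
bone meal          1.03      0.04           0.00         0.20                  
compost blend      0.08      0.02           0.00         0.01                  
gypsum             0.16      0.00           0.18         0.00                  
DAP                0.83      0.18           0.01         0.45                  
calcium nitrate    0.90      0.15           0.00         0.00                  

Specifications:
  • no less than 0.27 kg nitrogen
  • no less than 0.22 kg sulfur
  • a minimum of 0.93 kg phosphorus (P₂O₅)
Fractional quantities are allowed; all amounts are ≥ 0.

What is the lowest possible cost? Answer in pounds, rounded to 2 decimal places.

£1.89

Treat it as an LP. Let x1 = kg of bone meal, x2 = kg of compost blend, x3 = kg of gypsum, x4 = kg of DAP, x5 = kg of calcium nitrate.
Minimize 1.03x1 + 0.08x2 + 0.16x3 + 0.83x4 + 0.9x5 with:
  0.04x1 + 0.02x2 + 0.18x4 + 0.15x5 ≥ 0.27   (nitrogen)
  0.18x3 + 0.01x4 ≥ 0.22   (sulfur)
  0.2x1 + 0.01x2 + 0.45x4 ≥ 0.93   (phosphorus (P₂O₅))
  x1, x2, x3, x4, x5 ≥ 0.
The minimum-cost mix takes nothing from bone meal, compost blend, calcium nitrate — only gypsum, DAP. There the sulfur and phosphorus (P₂O₅) constraints are tight.
Solving gives x3 = 1.107, x4 = 2.067.
Hence cost = 0.16·1.107 + 0.83·2.067 = £1.8927.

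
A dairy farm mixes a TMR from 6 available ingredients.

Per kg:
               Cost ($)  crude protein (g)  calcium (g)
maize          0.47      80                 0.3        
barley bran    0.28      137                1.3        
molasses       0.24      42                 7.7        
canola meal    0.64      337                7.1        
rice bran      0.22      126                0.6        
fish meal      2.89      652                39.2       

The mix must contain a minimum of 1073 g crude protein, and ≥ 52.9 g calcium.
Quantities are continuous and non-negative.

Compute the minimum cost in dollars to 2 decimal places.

Let x1 = kg of maize, x2 = kg of barley bran, x3 = kg of molasses, x4 = kg of canola meal, x5 = kg of rice bran, x6 = kg of fish meal.
Minimise 0.47x1 + 0.28x2 + 0.24x3 + 0.64x4 + 0.22x5 + 2.89x6 s.t.:
  80x1 + 137x2 + 42x3 + 337x4 + 126x5 + 652x6 ≥ 1073   (crude protein)
  0.3x1 + 1.3x2 + 7.7x3 + 7.1x4 + 0.6x5 + 39.2x6 ≥ 52.9   (calcium)
  x1, x2, x3, x4, x5, x6 ≥ 0.
The optimal basis is {molasses, canola meal}; maize, barley bran, rice bran, fish meal drop out. The crude protein and calcium requirements are met with equality.
Solving gives x3 = 4.445, x4 = 2.63.
Objective = 0.24·4.445 + 0.64·2.63 = 2.7500.

$2.75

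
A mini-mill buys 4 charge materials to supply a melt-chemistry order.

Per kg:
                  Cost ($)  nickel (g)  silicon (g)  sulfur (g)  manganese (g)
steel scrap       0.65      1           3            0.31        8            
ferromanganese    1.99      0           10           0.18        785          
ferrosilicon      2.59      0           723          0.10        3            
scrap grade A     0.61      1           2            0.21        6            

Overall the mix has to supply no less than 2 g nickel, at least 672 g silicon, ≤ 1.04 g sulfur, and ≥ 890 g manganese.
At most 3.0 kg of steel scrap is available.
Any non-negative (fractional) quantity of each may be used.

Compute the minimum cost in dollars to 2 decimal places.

Let x1 = kg of steel scrap, x2 = kg of ferromanganese, x3 = kg of ferrosilicon, x4 = kg of scrap grade A.
min 0.65x1 + 1.99x2 + 2.59x3 + 0.61x4 s.t.:
  1x1 + 1x4 ≥ 2   (nickel)
  3x1 + 10x2 + 723x3 + 2x4 ≥ 672   (silicon)
  0.31x1 + 0.18x2 + 0.1x3 + 0.21x4 ≤ 1.04   (sulfur)
  8x1 + 785x2 + 3x3 + 6x4 ≥ 890   (manganese)
  x1 ≤ 3
  x1, x2, x3, x4 ≥ 0.
The minimum-cost mix takes nothing from steel scrap — only ferromanganese, ferrosilicon, scrap grade A. Binding constraints: nickel, silicon, manganese.
Optimal quantities: ferromanganese = 1.115 kg, ferrosilicon = 0.9085 kg, scrap grade A = 2 kg.
Cost = 1.99·1.115 + 2.59·0.9085 + 0.61·2 = 5.7919.

$5.79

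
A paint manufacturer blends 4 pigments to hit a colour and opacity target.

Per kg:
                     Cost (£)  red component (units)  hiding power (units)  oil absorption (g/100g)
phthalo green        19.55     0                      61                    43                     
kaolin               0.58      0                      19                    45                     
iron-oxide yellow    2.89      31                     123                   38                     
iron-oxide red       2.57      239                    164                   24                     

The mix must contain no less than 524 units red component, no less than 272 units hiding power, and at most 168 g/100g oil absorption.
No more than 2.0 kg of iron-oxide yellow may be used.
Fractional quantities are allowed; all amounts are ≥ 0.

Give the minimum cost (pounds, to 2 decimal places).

Set it up as a linear program. Let x1 = kg of phthalo green, x2 = kg of kaolin, x3 = kg of iron-oxide yellow, x4 = kg of iron-oxide red.
Minimize 19.55x1 + 0.58x2 + 2.89x3 + 2.57x4 s.t.:
  31x3 + 239x4 ≥ 524   (red component)
  61x1 + 19x2 + 123x3 + 164x4 ≥ 272   (hiding power)
  43x1 + 45x2 + 38x3 + 24x4 ≤ 168   (oil absorption)
  x3 ≤ 2
  x1, x2, x3, x4 ≥ 0.
At the optimum only iron-oxide red is positive (phthalo green, kaolin, iron-oxide yellow = 0). There the red component constraint is tight.
Solving gives x4 = 2.192.
Objective = 2.57·2.192 = 5.6334.

£5.63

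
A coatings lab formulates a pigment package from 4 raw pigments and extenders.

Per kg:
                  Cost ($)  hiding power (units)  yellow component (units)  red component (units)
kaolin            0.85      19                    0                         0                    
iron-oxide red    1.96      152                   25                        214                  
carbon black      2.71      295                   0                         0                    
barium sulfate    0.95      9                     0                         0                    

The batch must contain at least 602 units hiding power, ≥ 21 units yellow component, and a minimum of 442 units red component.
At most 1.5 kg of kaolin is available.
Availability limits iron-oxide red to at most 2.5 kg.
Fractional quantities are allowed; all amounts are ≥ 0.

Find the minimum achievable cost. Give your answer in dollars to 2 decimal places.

$6.69

This is a linear program. Let x1 = kg of kaolin, x2 = kg of iron-oxide red, x3 = kg of carbon black, x4 = kg of barium sulfate.
min 0.85x1 + 1.96x2 + 2.71x3 + 0.95x4 with:
  19x1 + 152x2 + 295x3 + 9x4 ≥ 602   (hiding power)
  25x2 ≥ 21   (yellow component)
  214x2 ≥ 442   (red component)
  x1 ≤ 1.5
  x2 ≤ 2.5
  x1, x2, x3, x4 ≥ 0.
The optimal basis is {iron-oxide red, carbon black}; kaolin, barium sulfate drop out. The hiding power and red component requirements are met with equality.
Optimal quantities: iron-oxide red = 2.065 kg, carbon black = 0.9765 kg.
Total cost: 1.96·2.065 + 2.71·0.9765 = 6.6937.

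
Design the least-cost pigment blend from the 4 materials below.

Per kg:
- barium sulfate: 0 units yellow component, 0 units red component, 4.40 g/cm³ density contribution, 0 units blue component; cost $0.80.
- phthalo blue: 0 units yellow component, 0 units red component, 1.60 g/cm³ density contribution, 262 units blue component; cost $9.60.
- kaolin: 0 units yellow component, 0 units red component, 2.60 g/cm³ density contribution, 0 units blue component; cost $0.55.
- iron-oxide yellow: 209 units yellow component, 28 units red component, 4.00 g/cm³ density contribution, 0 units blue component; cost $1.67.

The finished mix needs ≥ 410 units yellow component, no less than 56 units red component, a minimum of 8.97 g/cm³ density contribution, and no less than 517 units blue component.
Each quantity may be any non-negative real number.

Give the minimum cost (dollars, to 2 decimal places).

Treat it as an LP. Let x1 = kg of barium sulfate, x2 = kg of phthalo blue, x3 = kg of kaolin, x4 = kg of iron-oxide yellow.
Minimize 0.8x1 + 9.6x2 + 0.55x3 + 1.67x4 s.t.:
  209x4 ≥ 410   (yellow component)
  28x4 ≥ 56   (red component)
  4.4x1 + 1.6x2 + 2.6x3 + 4x4 ≥ 8.97   (density contribution)
  262x2 ≥ 517   (blue component)
  x1, x2, x3, x4 ≥ 0.
The minimum-cost mix takes nothing from barium sulfate, kaolin — only phthalo blue, iron-oxide yellow. There the red component and blue component constraints are tight.
That vertex is x2 = 1.973, x4 = 2.
Total cost: 9.6·1.973 + 1.67·2 = 22.2808.

$22.28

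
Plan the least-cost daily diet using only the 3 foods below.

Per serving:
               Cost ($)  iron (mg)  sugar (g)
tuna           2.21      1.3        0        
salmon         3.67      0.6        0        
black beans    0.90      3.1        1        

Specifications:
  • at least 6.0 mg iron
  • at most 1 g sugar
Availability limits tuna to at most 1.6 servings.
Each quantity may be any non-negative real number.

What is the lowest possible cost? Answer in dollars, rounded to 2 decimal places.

Let x1 = servings of tuna, x2 = servings of salmon, x3 = servings of black beans.
min 2.21x1 + 3.67x2 + 0.9x3 s.t.:
  1.3x1 + 0.6x2 + 3.1x3 ≥ 6   (iron)
  1x3 ≤ 1   (sugar)
  x1 ≤ 1.6
  x1, x2, x3 ≥ 0.
All 3 inputs are positive at the optimum. The iron, sugar, the tuna cap requirements are met with equality.
So tuna = 1.6 servings, salmon = 1.367 servings, black beans = 1 serving.
Hence cost = 2.21·1.6 + 3.67·1.367 + 0.9·1 = $9.4529.

$9.45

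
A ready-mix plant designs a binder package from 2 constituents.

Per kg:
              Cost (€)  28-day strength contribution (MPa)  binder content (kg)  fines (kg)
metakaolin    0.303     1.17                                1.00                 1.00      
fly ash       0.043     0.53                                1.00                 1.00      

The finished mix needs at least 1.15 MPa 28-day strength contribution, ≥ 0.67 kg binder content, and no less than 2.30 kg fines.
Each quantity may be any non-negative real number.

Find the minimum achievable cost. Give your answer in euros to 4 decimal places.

€0.0989

Let x1 = kg of metakaolin, x2 = kg of fly ash.
min 0.303x1 + 0.043x2 s.t.:
  1.17x1 + 0.53x2 ≥ 1.15   (28-day strength contribution)
  1x1 + 1x2 ≥ 0.67   (binder content)
  1x1 + 1x2 ≥ 2.3   (fines)
  x1, x2 ≥ 0.
The optimal basis is {fly ash}; metakaolin drops out. There the fines constraint is tight.
Optimal quantities: fly ash = 2.3 kg.
Cost = 0.043·2.3 = 0.098900.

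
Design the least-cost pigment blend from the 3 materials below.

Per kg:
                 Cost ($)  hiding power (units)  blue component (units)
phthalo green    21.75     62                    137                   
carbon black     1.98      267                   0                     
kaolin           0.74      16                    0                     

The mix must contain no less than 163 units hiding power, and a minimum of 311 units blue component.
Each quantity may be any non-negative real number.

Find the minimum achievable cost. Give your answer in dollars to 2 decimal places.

$49.54

Let x1 = kg of phthalo green, x2 = kg of carbon black, x3 = kg of kaolin.
Minimize 21.75x1 + 1.98x2 + 0.74x3 s.t.:
  62x1 + 267x2 + 16x3 ≥ 163   (hiding power)
  137x1 ≥ 311   (blue component)
  x1, x2, x3 ≥ 0.
At the optimum only phthalo green, carbon black are positive (kaolin = 0). Binding constraints: hiding power and blue component.
Optimal quantities: phthalo green = 2.27 kg, carbon black = 0.08335 kg.
Objective = 21.75·2.27 + 1.98·0.08335 = 49.5375.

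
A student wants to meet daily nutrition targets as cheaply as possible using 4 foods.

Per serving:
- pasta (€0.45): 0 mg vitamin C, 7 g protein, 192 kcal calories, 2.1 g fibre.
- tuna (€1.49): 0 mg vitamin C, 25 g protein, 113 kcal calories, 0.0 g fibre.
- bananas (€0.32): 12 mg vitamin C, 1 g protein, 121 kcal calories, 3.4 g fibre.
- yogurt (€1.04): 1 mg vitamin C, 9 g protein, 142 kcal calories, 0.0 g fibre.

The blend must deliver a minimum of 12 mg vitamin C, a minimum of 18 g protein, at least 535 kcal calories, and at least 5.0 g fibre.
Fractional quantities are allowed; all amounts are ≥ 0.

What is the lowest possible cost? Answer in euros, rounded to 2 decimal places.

€1.40

Set it up as a linear program. Let x1 = servings of pasta, x2 = servings of tuna, x3 = servings of bananas, x4 = servings of yogurt.
min 0.45x1 + 1.49x2 + 0.32x3 + 1.04x4 subject to:
  12x3 + 1x4 ≥ 12   (vitamin C)
  7x1 + 25x2 + 1x3 + 9x4 ≥ 18   (protein)
  192x1 + 113x2 + 121x3 + 142x4 ≥ 535   (calories)
  2.1x1 + 3.4x3 ≥ 5   (fibre)
  x1, x2, x3, x4 ≥ 0.
At the optimum only pasta, tuna, bananas are positive (yogurt = 0). The vitamin C, protein, calories requirements are met with equality.
That vertex is x1 = 2.103, x2 = 0.09129, x3 = 1.
Cost = 0.45·2.103 + 1.49·0.09129 + 0.32·1 = 1.4024.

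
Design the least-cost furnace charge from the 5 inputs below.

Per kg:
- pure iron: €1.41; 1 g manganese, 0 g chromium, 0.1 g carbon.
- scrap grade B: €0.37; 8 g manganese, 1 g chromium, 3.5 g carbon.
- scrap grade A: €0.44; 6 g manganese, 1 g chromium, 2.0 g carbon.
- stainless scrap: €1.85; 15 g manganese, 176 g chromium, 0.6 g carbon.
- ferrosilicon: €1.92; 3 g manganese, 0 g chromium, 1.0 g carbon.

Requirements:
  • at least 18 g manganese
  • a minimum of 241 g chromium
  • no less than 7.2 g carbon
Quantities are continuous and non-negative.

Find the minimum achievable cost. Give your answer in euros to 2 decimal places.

€3.19

This is a linear program. Let x1 = kg of pure iron, x2 = kg of scrap grade B, x3 = kg of scrap grade A, x4 = kg of stainless scrap, x5 = kg of ferrosilicon.
Minimise 1.41x1 + 0.37x2 + 0.44x3 + 1.85x4 + 1.92x5 with:
  1x1 + 8x2 + 6x3 + 15x4 + 3x5 ≥ 18   (manganese)
  1x2 + 1x3 + 176x4 ≥ 241   (chromium)
  0.1x1 + 3.5x2 + 2x3 + 0.6x4 + 1x5 ≥ 7.2   (carbon)
  x1, x2, x3, x4, x5 ≥ 0.
At the optimum only scrap grade B, stainless scrap are positive (pure iron, scrap grade A, ferrosilicon = 0). Binding constraints: chromium and carbon.
Solving gives x2 = 1.824, x4 = 1.359.
Hence cost = 0.37·1.824 + 1.85·1.359 = €3.1890.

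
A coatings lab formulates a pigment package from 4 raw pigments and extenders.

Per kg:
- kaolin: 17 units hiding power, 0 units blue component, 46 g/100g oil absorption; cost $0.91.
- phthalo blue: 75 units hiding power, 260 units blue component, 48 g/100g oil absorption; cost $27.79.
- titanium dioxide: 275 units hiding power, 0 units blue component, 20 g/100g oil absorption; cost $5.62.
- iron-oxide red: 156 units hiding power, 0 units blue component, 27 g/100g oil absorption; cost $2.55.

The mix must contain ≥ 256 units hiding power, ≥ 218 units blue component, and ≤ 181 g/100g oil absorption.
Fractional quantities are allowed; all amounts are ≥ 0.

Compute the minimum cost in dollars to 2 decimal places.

Let x1 = kg of kaolin, x2 = kg of phthalo blue, x3 = kg of titanium dioxide, x4 = kg of iron-oxide red.
Minimise 0.91x1 + 27.79x2 + 5.62x3 + 2.55x4 subject to:
  17x1 + 75x2 + 275x3 + 156x4 ≥ 256   (hiding power)
  260x2 ≥ 218   (blue component)
  46x1 + 48x2 + 20x3 + 27x4 ≤ 181   (oil absorption)
  x1, x2, x3, x4 ≥ 0.
The optimal basis is {phthalo blue, iron-oxide red}; kaolin, titanium dioxide drop out. There the hiding power and blue component constraints are tight.
Optimal quantities: phthalo blue = 0.8385 kg, iron-oxide red = 1.238 kg.
Total cost: 27.79·0.8385 + 2.55·1.238 = 26.4588.

$26.46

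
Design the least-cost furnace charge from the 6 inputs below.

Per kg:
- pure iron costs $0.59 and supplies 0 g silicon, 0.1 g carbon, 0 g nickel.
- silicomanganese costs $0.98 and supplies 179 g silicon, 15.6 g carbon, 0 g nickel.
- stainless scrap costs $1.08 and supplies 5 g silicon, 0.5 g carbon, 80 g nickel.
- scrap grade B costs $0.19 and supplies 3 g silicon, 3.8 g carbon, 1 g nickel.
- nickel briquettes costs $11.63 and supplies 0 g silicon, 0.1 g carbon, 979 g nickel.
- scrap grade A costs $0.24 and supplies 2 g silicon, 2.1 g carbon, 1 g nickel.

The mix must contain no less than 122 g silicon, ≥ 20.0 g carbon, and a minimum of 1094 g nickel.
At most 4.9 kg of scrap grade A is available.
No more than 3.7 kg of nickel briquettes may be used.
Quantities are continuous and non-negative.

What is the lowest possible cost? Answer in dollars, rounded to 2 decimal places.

Let x1 = kg of pure iron, x2 = kg of silicomanganese, x3 = kg of stainless scrap, x4 = kg of scrap grade B, x5 = kg of nickel briquettes, x6 = kg of scrap grade A.
Minimise 0.59x1 + 0.98x2 + 1.08x3 + 0.19x4 + 11.63x5 + 0.24x6 subject to:
  179x2 + 5x3 + 3x4 + 2x6 ≥ 122   (silicon)
  0.1x1 + 15.6x2 + 0.5x3 + 3.8x4 + 0.1x5 + 2.1x6 ≥ 20   (carbon)
  80x3 + 1x4 + 979x5 + 1x6 ≥ 1094   (nickel)
  x6 ≤ 4.9
  x5 ≤ 3.7
  x1, x2, x3, x4, x5, x6 ≥ 0.
The minimum-cost mix takes nothing from pure iron, stainless scrap, scrap grade A — only silicomanganese, scrap grade B, nickel briquettes. Binding constraints: silicon, carbon, nickel.
Optimal quantities: silicomanganese = 0.6377 kg, scrap grade B = 2.616 kg, nickel briquettes = 1.115 kg.
Hence cost = 0.98·0.6377 + 0.19·2.616 + 11.63·1.115 = $14.0894.

$14.09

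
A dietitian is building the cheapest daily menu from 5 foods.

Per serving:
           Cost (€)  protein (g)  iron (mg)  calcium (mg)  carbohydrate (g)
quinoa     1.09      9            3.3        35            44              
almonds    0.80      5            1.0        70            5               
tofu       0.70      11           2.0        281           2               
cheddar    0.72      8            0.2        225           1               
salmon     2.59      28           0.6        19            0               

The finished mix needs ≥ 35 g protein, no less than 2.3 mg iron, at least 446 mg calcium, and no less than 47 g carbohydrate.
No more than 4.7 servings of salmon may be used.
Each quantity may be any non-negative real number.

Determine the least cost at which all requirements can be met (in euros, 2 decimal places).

Let x1 = servings of quinoa, x2 = servings of almonds, x3 = servings of tofu, x4 = servings of cheddar, x5 = servings of salmon.
Minimize 1.09x1 + 0.8x2 + 0.7x3 + 0.72x4 + 2.59x5 s.t.:
  9x1 + 5x2 + 11x3 + 8x4 + 28x5 ≥ 35   (protein)
  3.3x1 + 1x2 + 2x3 + 0.2x4 + 0.6x5 ≥ 2.3   (iron)
  35x1 + 70x2 + 281x3 + 225x4 + 19x5 ≥ 446   (calcium)
  44x1 + 5x2 + 2x3 + 1x4 ≥ 47   (carbohydrate)
  x5 ≤ 4.7
  x1, x2, x3, x4, x5 ≥ 0.
The minimum-cost mix takes nothing from almonds, cheddar, salmon — only quinoa, tofu. Binding constraints: protein and carbohydrate.
So quinoa = 0.9592 servings, tofu = 2.397 servings.
Total cost: 1.09·0.9592 + 0.7·2.397 = 2.7234.

€2.72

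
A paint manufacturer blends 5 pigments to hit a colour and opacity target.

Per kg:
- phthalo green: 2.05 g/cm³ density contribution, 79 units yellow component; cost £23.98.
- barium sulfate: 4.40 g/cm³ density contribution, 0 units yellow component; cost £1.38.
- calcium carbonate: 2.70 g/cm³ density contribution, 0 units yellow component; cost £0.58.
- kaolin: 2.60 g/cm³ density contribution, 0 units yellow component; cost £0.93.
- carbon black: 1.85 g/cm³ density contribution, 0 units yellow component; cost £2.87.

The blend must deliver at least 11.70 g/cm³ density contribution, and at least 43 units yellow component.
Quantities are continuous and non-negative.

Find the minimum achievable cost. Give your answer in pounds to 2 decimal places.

Let x1 = kg of phthalo green, x2 = kg of barium sulfate, x3 = kg of calcium carbonate, x4 = kg of kaolin, x5 = kg of carbon black.
Minimize 23.98x1 + 1.38x2 + 0.58x3 + 0.93x4 + 2.87x5 with:
  2.05x1 + 4.4x2 + 2.7x3 + 2.6x4 + 1.85x5 ≥ 11.7   (density contribution)
  79x1 ≥ 43   (yellow component)
  x1, x2, x3, x4, x5 ≥ 0.
At the optimum only phthalo green, calcium carbonate are positive (barium sulfate, kaolin, carbon black = 0). Binding constraints: density contribution and yellow component.
Optimal quantities: phthalo green = 0.5443 kg, calcium carbonate = 3.92 kg.
Hence cost = 23.98·0.5443 + 0.58·3.92 = £15.3259.

£15.33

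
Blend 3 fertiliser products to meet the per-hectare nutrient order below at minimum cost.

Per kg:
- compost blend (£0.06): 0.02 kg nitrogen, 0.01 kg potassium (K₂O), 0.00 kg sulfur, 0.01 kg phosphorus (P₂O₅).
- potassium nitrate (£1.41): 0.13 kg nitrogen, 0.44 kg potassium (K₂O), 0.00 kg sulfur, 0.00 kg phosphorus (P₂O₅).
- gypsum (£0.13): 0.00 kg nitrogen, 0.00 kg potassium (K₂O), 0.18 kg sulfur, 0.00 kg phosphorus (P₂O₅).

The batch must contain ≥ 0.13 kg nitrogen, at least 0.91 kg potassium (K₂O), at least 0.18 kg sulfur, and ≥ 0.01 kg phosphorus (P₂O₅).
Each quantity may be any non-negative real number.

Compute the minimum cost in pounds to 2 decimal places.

Treat it as an LP. Let x1 = kg of compost blend, x2 = kg of potassium nitrate, x3 = kg of gypsum.
min 0.06x1 + 1.41x2 + 0.13x3 subject to:
  0.02x1 + 0.13x2 ≥ 0.13   (nitrogen)
  0.01x1 + 0.44x2 ≥ 0.91   (potassium (K₂O))
  0.18x3 ≥ 0.18   (sulfur)
  0.01x1 ≥ 0.01   (phosphorus (P₂O₅))
  x1, x2, x3 ≥ 0.
The optimal mix uses every input. Binding constraints: potassium (K₂O), sulfur, phosphorus (P₂O₅).
Solving gives x1 = 1, x2 = 2.045, x3 = 1.
Cost = 0.06·1 + 1.41·2.045 + 0.13·1 = 3.0735.

£3.07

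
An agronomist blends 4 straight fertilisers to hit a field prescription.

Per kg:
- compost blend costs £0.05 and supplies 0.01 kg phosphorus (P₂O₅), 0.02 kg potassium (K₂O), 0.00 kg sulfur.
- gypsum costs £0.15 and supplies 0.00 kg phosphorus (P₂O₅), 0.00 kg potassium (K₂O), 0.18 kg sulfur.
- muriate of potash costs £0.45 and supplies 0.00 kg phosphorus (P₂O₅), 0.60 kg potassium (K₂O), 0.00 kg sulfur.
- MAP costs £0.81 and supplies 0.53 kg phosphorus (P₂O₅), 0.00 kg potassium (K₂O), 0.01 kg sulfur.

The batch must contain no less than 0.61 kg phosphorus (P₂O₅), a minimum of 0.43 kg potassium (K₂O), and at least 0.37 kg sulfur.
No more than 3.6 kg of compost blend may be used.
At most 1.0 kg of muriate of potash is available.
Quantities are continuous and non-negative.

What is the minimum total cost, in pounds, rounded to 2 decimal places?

£1.55

Let x1 = kg of compost blend, x2 = kg of gypsum, x3 = kg of muriate of potash, x4 = kg of MAP.
Minimise 0.05x1 + 0.15x2 + 0.45x3 + 0.81x4 with:
  0.01x1 + 0.53x4 ≥ 0.61   (phosphorus (P₂O₅))
  0.02x1 + 0.6x3 ≥ 0.43   (potassium (K₂O))
  0.18x2 + 0.01x4 ≥ 0.37   (sulfur)
  x1 ≤ 3.6
  x3 ≤ 1
  x1, x2, x3, x4 ≥ 0.
The cheapest feasible vertex uses only gypsum, muriate of potash, MAP; compost blend is not used. There the phosphorus (P₂O₅), potassium (K₂O), sulfur constraints are tight.
That vertex is x2 = 1.992, x3 = 0.7167, x4 = 1.151.
Hence cost = 0.15·1.992 + 0.45·0.7167 + 0.81·1.151 = £1.5536.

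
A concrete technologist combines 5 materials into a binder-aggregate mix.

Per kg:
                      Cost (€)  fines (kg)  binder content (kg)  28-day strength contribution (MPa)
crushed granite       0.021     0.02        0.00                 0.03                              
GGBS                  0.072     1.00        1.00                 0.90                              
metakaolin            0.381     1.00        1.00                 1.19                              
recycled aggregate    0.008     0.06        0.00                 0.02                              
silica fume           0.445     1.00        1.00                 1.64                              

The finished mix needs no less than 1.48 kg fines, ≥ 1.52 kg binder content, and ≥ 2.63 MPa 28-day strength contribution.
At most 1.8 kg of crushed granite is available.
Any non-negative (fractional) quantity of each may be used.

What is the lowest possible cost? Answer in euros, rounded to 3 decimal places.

€0.210

Let x1 = kg of crushed granite, x2 = kg of GGBS, x3 = kg of metakaolin, x4 = kg of recycled aggregate, x5 = kg of silica fume.
min 0.021x1 + 0.072x2 + 0.381x3 + 0.008x4 + 0.445x5 s.t.:
  0.02x1 + 1x2 + 1x3 + 0.06x4 + 1x5 ≥ 1.48   (fines)
  1x2 + 1x3 + 1x5 ≥ 1.52   (binder content)
  0.03x1 + 0.9x2 + 1.19x3 + 0.02x4 + 1.64x5 ≥ 2.63   (28-day strength contribution)
  x1 ≤ 1.8
  x1, x2, x3, x4, x5 ≥ 0.
The cheapest feasible vertex uses only GGBS; crushed granite, metakaolin, recycled aggregate, silica fume are not used. Binding constraint: 28-day strength contribution.
Optimal quantities: GGBS = 2.922 kg.
Total cost: 0.072·2.922 = 0.21038.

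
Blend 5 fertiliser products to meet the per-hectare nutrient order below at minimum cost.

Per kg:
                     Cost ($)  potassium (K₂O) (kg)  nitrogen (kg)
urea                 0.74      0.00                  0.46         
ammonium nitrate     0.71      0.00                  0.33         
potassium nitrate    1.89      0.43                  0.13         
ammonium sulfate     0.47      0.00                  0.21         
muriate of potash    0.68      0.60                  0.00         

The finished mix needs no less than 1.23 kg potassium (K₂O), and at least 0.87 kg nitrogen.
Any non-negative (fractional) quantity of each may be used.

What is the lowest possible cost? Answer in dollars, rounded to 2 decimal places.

$2.79

Let x1 = kg of urea, x2 = kg of ammonium nitrate, x3 = kg of potassium nitrate, x4 = kg of ammonium sulfate, x5 = kg of muriate of potash.
min 0.74x1 + 0.71x2 + 1.89x3 + 0.47x4 + 0.68x5 subject to:
  0.43x3 + 0.6x5 ≥ 1.23   (potassium (K₂O))
  0.46x1 + 0.33x2 + 0.13x3 + 0.21x4 ≥ 0.87   (nitrogen)
  x1, x2, x3, x4, x5 ≥ 0.
The optimal basis is {urea, muriate of potash}; ammonium nitrate, potassium nitrate, ammonium sulfate drop out. Binding constraints: potassium (K₂O) and nitrogen.
Optimal quantities: urea = 1.891 kg, muriate of potash = 2.05 kg.
Cost = 0.74·1.891 + 0.68·2.05 = 2.7933.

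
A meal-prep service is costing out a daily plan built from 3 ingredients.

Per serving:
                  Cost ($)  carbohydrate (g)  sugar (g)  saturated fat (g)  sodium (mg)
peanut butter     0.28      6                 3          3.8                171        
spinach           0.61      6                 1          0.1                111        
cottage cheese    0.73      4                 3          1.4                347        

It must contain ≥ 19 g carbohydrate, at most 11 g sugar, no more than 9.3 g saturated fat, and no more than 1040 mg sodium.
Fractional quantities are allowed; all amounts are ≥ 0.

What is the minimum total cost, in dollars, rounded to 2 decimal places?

$1.13

Let x1 = servings of peanut butter, x2 = servings of spinach, x3 = servings of cottage cheese.
Minimize 0.28x1 + 0.61x2 + 0.73x3 s.t.:
  6x1 + 6x2 + 4x3 ≥ 19   (carbohydrate)
  3x1 + 1x2 + 3x3 ≤ 11   (sugar)
  3.8x1 + 0.1x2 + 1.4x3 ≤ 9.3   (saturated fat)
  171x1 + 111x2 + 347x3 ≤ 1040   (sodium)
  x1, x2, x3 ≥ 0.
The minimum-cost mix takes nothing from cottage cheese — only peanut butter, spinach. There the carbohydrate and saturated fat constraints are tight.
Solving gives x1 = 2.428, x2 = 0.7387.
Objective = 0.28·2.428 + 0.61·0.7387 = 1.1304.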